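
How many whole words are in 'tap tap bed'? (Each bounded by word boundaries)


Word boundaries (\b) mark the start/end of each word.
Text: 'tap tap bed'
Splitting by whitespace:
  Word 1: 'tap'
  Word 2: 'tap'
  Word 3: 'bed'
Total whole words: 3

3


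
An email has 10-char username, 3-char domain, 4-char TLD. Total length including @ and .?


An email address has format: username@domain.tld
Username length: 10
'@' character: 1
Domain length: 3
'.' character: 1
TLD length: 4
Total = 10 + 1 + 3 + 1 + 4 = 19

19


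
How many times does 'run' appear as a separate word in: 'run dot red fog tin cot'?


Scanning each word for exact match 'run':
  Word 1: 'run' -> MATCH
  Word 2: 'dot' -> no
  Word 3: 'red' -> no
  Word 4: 'fog' -> no
  Word 5: 'tin' -> no
  Word 6: 'cot' -> no
Total matches: 1

1


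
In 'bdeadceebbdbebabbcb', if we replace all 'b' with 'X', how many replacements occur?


re.sub('b', 'X', text) replaces every occurrence of 'b' with 'X'.
Text: 'bdeadceebbdbebabbcb'
Scanning for 'b':
  pos 0: 'b' -> replacement #1
  pos 8: 'b' -> replacement #2
  pos 9: 'b' -> replacement #3
  pos 11: 'b' -> replacement #4
  pos 13: 'b' -> replacement #5
  pos 15: 'b' -> replacement #6
  pos 16: 'b' -> replacement #7
  pos 18: 'b' -> replacement #8
Total replacements: 8

8


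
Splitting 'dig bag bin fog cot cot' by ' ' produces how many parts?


Splitting by ' ' breaks the string at each occurrence of the separator.
Text: 'dig bag bin fog cot cot'
Parts after split:
  Part 1: 'dig'
  Part 2: 'bag'
  Part 3: 'bin'
  Part 4: 'fog'
  Part 5: 'cot'
  Part 6: 'cot'
Total parts: 6

6


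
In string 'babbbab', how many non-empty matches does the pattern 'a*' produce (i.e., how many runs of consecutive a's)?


Pattern 'a*' matches zero or more a's. We want non-empty runs of consecutive a's.
String: 'babbbab'
Walking through the string to find runs of a's:
  Run 1: positions 1-1 -> 'a'
  Run 2: positions 5-5 -> 'a'
Non-empty runs found: ['a', 'a']
Count: 2

2


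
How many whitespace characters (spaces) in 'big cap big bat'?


\s matches whitespace characters (spaces, tabs, etc.).
Text: 'big cap big bat'
This text has 4 words separated by spaces.
Number of spaces = number of words - 1 = 4 - 1 = 3

3


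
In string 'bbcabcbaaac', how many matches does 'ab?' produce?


Pattern 'ab?' matches 'a' optionally followed by 'b'.
String: 'bbcabcbaaac'
Scanning left to right for 'a' then checking next char:
  Match 1: 'ab' (a followed by b)
  Match 2: 'a' (a not followed by b)
  Match 3: 'a' (a not followed by b)
  Match 4: 'a' (a not followed by b)
Total matches: 4

4


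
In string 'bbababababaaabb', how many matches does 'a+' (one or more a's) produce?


Pattern 'a+' matches one or more consecutive a's.
String: 'bbababababaaabb'
Scanning for runs of a:
  Match 1: 'a' (length 1)
  Match 2: 'a' (length 1)
  Match 3: 'a' (length 1)
  Match 4: 'a' (length 1)
  Match 5: 'aaa' (length 3)
Total matches: 5

5


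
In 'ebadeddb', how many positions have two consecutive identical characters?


Looking for consecutive identical characters in 'ebadeddb':
  pos 0-1: 'e' vs 'b' -> different
  pos 1-2: 'b' vs 'a' -> different
  pos 2-3: 'a' vs 'd' -> different
  pos 3-4: 'd' vs 'e' -> different
  pos 4-5: 'e' vs 'd' -> different
  pos 5-6: 'd' vs 'd' -> MATCH ('dd')
  pos 6-7: 'd' vs 'b' -> different
Consecutive identical pairs: ['dd']
Count: 1

1


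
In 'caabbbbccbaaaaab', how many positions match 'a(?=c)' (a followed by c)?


Lookahead 'a(?=c)' matches 'a' only when followed by 'c'.
String: 'caabbbbccbaaaaab'
Checking each position where char is 'a':
  pos 1: 'a' -> no (next='a')
  pos 2: 'a' -> no (next='b')
  pos 10: 'a' -> no (next='a')
  pos 11: 'a' -> no (next='a')
  pos 12: 'a' -> no (next='a')
  pos 13: 'a' -> no (next='a')
  pos 14: 'a' -> no (next='b')
Matching positions: []
Count: 0

0


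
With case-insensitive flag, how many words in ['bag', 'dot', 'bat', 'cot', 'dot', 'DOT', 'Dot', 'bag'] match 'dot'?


Case-insensitive matching: compare each word's lowercase form to 'dot'.
  'bag' -> lower='bag' -> no
  'dot' -> lower='dot' -> MATCH
  'bat' -> lower='bat' -> no
  'cot' -> lower='cot' -> no
  'dot' -> lower='dot' -> MATCH
  'DOT' -> lower='dot' -> MATCH
  'Dot' -> lower='dot' -> MATCH
  'bag' -> lower='bag' -> no
Matches: ['dot', 'dot', 'DOT', 'Dot']
Count: 4

4


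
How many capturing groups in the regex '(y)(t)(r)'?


To count capturing groups, count each '(' that starts a group.
Pattern: '(y)(t)(r)'
Walking through the pattern:
  Position 0: '(' -> group #1
  Position 3: '(' -> group #2
  Position 6: '(' -> group #3
Total capturing groups: 3

3


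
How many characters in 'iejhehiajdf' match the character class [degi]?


Character class [degi] matches any of: {d, e, g, i}
Scanning string 'iejhehiajdf' character by character:
  pos 0: 'i' -> MATCH
  pos 1: 'e' -> MATCH
  pos 2: 'j' -> no
  pos 3: 'h' -> no
  pos 4: 'e' -> MATCH
  pos 5: 'h' -> no
  pos 6: 'i' -> MATCH
  pos 7: 'a' -> no
  pos 8: 'j' -> no
  pos 9: 'd' -> MATCH
  pos 10: 'f' -> no
Total matches: 5

5


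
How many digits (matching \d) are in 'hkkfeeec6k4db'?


\d matches any digit 0-9.
Scanning 'hkkfeeec6k4db':
  pos 8: '6' -> DIGIT
  pos 10: '4' -> DIGIT
Digits found: ['6', '4']
Total: 2

2


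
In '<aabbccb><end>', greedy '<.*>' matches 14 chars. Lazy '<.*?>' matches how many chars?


Greedy '<.*>' tries to match as MUCH as possible.
Lazy '<.*?>' tries to match as LITTLE as possible.

String: '<aabbccb><end>'
Greedy '<.*>' starts at first '<' and extends to the LAST '>': '<aabbccb><end>' (14 chars)
Lazy '<.*?>' starts at first '<' and stops at the FIRST '>': '<aabbccb>' (9 chars)

9


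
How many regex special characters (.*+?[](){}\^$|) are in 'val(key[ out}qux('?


Regex special characters are: . * + ? [ ] ( ) { } \ ^ $ |
Scanning 'val(key[ out}qux(':
  pos 3: '(' -> SPECIAL
  pos 7: '[' -> SPECIAL
  pos 12: '}' -> SPECIAL
  pos 16: '(' -> SPECIAL
Special chars found: ['(', '[', '}', '(']
Total: 4

4


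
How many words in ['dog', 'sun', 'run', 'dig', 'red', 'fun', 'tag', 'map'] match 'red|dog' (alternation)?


Alternation 'red|dog' matches either 'red' or 'dog'.
Checking each word:
  'dog' -> MATCH
  'sun' -> no
  'run' -> no
  'dig' -> no
  'red' -> MATCH
  'fun' -> no
  'tag' -> no
  'map' -> no
Matches: ['dog', 'red']
Count: 2

2


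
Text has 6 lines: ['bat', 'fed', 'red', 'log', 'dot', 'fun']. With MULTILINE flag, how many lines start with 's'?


With MULTILINE flag, ^ matches the start of each line.
Lines: ['bat', 'fed', 'red', 'log', 'dot', 'fun']
Checking which lines start with 's':
  Line 1: 'bat' -> no
  Line 2: 'fed' -> no
  Line 3: 'red' -> no
  Line 4: 'log' -> no
  Line 5: 'dot' -> no
  Line 6: 'fun' -> no
Matching lines: []
Count: 0

0


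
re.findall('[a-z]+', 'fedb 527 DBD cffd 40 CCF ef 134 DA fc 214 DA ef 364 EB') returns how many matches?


Pattern '[a-z]+' finds one or more lowercase letters.
Text: 'fedb 527 DBD cffd 40 CCF ef 134 DA fc 214 DA ef 364 EB'
Scanning for matches:
  Match 1: 'fedb'
  Match 2: 'cffd'
  Match 3: 'ef'
  Match 4: 'fc'
  Match 5: 'ef'
Total matches: 5

5


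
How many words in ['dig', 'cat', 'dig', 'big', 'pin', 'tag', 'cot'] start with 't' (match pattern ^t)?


Pattern ^t anchors to start of word. Check which words begin with 't':
  'dig' -> no
  'cat' -> no
  'dig' -> no
  'big' -> no
  'pin' -> no
  'tag' -> MATCH (starts with 't')
  'cot' -> no
Matching words: ['tag']
Count: 1

1


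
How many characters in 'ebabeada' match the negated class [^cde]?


Negated class [^cde] matches any char NOT in {c, d, e}
Scanning 'ebabeada':
  pos 0: 'e' -> no (excluded)
  pos 1: 'b' -> MATCH
  pos 2: 'a' -> MATCH
  pos 3: 'b' -> MATCH
  pos 4: 'e' -> no (excluded)
  pos 5: 'a' -> MATCH
  pos 6: 'd' -> no (excluded)
  pos 7: 'a' -> MATCH
Total matches: 5

5


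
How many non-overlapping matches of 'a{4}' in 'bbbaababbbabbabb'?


Pattern 'a{4}' matches exactly 4 consecutive a's (greedy, non-overlapping).
String: 'bbbaababbbabbabb'
Scanning for runs of a's:
  Run at pos 3: 'aa' (length 2) -> 0 match(es)
  Run at pos 6: 'a' (length 1) -> 0 match(es)
  Run at pos 10: 'a' (length 1) -> 0 match(es)
  Run at pos 13: 'a' (length 1) -> 0 match(es)
Matches found: []
Total: 0

0


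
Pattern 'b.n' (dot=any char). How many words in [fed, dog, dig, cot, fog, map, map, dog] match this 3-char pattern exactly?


Pattern 'b.n' means: starts with 'b', any single char, ends with 'n'.
Checking each word (must be exactly 3 chars):
  'fed' (len=3): no
  'dog' (len=3): no
  'dig' (len=3): no
  'cot' (len=3): no
  'fog' (len=3): no
  'map' (len=3): no
  'map' (len=3): no
  'dog' (len=3): no
Matching words: []
Total: 0

0


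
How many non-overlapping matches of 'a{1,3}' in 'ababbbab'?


Pattern 'a{1,3}' matches between 1 and 3 consecutive a's (greedy).
String: 'ababbbab'
Finding runs of a's and applying greedy matching:
  Run at pos 0: 'a' (length 1)
  Run at pos 2: 'a' (length 1)
  Run at pos 6: 'a' (length 1)
Matches: ['a', 'a', 'a']
Count: 3

3


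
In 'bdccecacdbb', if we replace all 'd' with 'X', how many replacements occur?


re.sub('d', 'X', text) replaces every occurrence of 'd' with 'X'.
Text: 'bdccecacdbb'
Scanning for 'd':
  pos 1: 'd' -> replacement #1
  pos 8: 'd' -> replacement #2
Total replacements: 2

2


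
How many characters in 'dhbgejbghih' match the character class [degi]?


Character class [degi] matches any of: {d, e, g, i}
Scanning string 'dhbgejbghih' character by character:
  pos 0: 'd' -> MATCH
  pos 1: 'h' -> no
  pos 2: 'b' -> no
  pos 3: 'g' -> MATCH
  pos 4: 'e' -> MATCH
  pos 5: 'j' -> no
  pos 6: 'b' -> no
  pos 7: 'g' -> MATCH
  pos 8: 'h' -> no
  pos 9: 'i' -> MATCH
  pos 10: 'h' -> no
Total matches: 5

5


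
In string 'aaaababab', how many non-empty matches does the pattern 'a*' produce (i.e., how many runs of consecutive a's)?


Pattern 'a*' matches zero or more a's. We want non-empty runs of consecutive a's.
String: 'aaaababab'
Walking through the string to find runs of a's:
  Run 1: positions 0-3 -> 'aaaa'
  Run 2: positions 5-5 -> 'a'
  Run 3: positions 7-7 -> 'a'
Non-empty runs found: ['aaaa', 'a', 'a']
Count: 3

3


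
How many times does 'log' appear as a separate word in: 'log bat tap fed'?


Scanning each word for exact match 'log':
  Word 1: 'log' -> MATCH
  Word 2: 'bat' -> no
  Word 3: 'tap' -> no
  Word 4: 'fed' -> no
Total matches: 1

1


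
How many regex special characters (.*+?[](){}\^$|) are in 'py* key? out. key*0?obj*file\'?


Regex special characters are: . * + ? [ ] ( ) { } \ ^ $ |
Scanning 'py* key? out. key*0?obj*file\':
  pos 2: '*' -> SPECIAL
  pos 7: '?' -> SPECIAL
  pos 12: '.' -> SPECIAL
  pos 17: '*' -> SPECIAL
  pos 19: '?' -> SPECIAL
  pos 23: '*' -> SPECIAL
  pos 28: '\' -> SPECIAL
Special chars found: ['*', '?', '.', '*', '?', '*', '\\']
Total: 7

7


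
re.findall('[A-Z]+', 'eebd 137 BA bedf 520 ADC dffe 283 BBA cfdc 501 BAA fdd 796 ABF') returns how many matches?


Pattern '[A-Z]+' finds one or more uppercase letters.
Text: 'eebd 137 BA bedf 520 ADC dffe 283 BBA cfdc 501 BAA fdd 796 ABF'
Scanning for matches:
  Match 1: 'BA'
  Match 2: 'ADC'
  Match 3: 'BBA'
  Match 4: 'BAA'
  Match 5: 'ABF'
Total matches: 5

5


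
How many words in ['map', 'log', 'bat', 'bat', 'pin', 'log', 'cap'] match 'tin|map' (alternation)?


Alternation 'tin|map' matches either 'tin' or 'map'.
Checking each word:
  'map' -> MATCH
  'log' -> no
  'bat' -> no
  'bat' -> no
  'pin' -> no
  'log' -> no
  'cap' -> no
Matches: ['map']
Count: 1

1


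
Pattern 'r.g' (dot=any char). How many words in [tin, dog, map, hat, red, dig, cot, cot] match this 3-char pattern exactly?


Pattern 'r.g' means: starts with 'r', any single char, ends with 'g'.
Checking each word (must be exactly 3 chars):
  'tin' (len=3): no
  'dog' (len=3): no
  'map' (len=3): no
  'hat' (len=3): no
  'red' (len=3): no
  'dig' (len=3): no
  'cot' (len=3): no
  'cot' (len=3): no
Matching words: []
Total: 0

0


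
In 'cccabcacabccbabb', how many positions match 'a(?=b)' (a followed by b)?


Lookahead 'a(?=b)' matches 'a' only when followed by 'b'.
String: 'cccabcacabccbabb'
Checking each position where char is 'a':
  pos 3: 'a' -> MATCH (next='b')
  pos 6: 'a' -> no (next='c')
  pos 8: 'a' -> MATCH (next='b')
  pos 13: 'a' -> MATCH (next='b')
Matching positions: [3, 8, 13]
Count: 3

3


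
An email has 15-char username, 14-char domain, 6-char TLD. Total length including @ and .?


An email address has format: username@domain.tld
Username length: 15
'@' character: 1
Domain length: 14
'.' character: 1
TLD length: 6
Total = 15 + 1 + 14 + 1 + 6 = 37

37


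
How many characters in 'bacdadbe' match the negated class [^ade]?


Negated class [^ade] matches any char NOT in {a, d, e}
Scanning 'bacdadbe':
  pos 0: 'b' -> MATCH
  pos 1: 'a' -> no (excluded)
  pos 2: 'c' -> MATCH
  pos 3: 'd' -> no (excluded)
  pos 4: 'a' -> no (excluded)
  pos 5: 'd' -> no (excluded)
  pos 6: 'b' -> MATCH
  pos 7: 'e' -> no (excluded)
Total matches: 3

3


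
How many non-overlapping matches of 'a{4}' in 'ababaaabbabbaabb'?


Pattern 'a{4}' matches exactly 4 consecutive a's (greedy, non-overlapping).
String: 'ababaaabbabbaabb'
Scanning for runs of a's:
  Run at pos 0: 'a' (length 1) -> 0 match(es)
  Run at pos 2: 'a' (length 1) -> 0 match(es)
  Run at pos 4: 'aaa' (length 3) -> 0 match(es)
  Run at pos 9: 'a' (length 1) -> 0 match(es)
  Run at pos 12: 'aa' (length 2) -> 0 match(es)
Matches found: []
Total: 0

0


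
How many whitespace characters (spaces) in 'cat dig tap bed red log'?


\s matches whitespace characters (spaces, tabs, etc.).
Text: 'cat dig tap bed red log'
This text has 6 words separated by spaces.
Number of spaces = number of words - 1 = 6 - 1 = 5

5


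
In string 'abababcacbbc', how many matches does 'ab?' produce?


Pattern 'ab?' matches 'a' optionally followed by 'b'.
String: 'abababcacbbc'
Scanning left to right for 'a' then checking next char:
  Match 1: 'ab' (a followed by b)
  Match 2: 'ab' (a followed by b)
  Match 3: 'ab' (a followed by b)
  Match 4: 'a' (a not followed by b)
Total matches: 4

4


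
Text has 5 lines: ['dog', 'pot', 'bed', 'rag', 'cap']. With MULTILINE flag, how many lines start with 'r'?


With MULTILINE flag, ^ matches the start of each line.
Lines: ['dog', 'pot', 'bed', 'rag', 'cap']
Checking which lines start with 'r':
  Line 1: 'dog' -> no
  Line 2: 'pot' -> no
  Line 3: 'bed' -> no
  Line 4: 'rag' -> MATCH
  Line 5: 'cap' -> no
Matching lines: ['rag']
Count: 1

1


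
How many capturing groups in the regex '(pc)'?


To count capturing groups, count each '(' that starts a group.
Pattern: '(pc)'
Walking through the pattern:
  Position 0: '(' -> group #1
Total capturing groups: 1

1


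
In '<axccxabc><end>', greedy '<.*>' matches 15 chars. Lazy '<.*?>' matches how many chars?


Greedy '<.*>' tries to match as MUCH as possible.
Lazy '<.*?>' tries to match as LITTLE as possible.

String: '<axccxabc><end>'
Greedy '<.*>' starts at first '<' and extends to the LAST '>': '<axccxabc><end>' (15 chars)
Lazy '<.*?>' starts at first '<' and stops at the FIRST '>': '<axccxabc>' (10 chars)

10


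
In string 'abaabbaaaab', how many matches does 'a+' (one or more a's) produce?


Pattern 'a+' matches one or more consecutive a's.
String: 'abaabbaaaab'
Scanning for runs of a:
  Match 1: 'a' (length 1)
  Match 2: 'aa' (length 2)
  Match 3: 'aaaa' (length 4)
Total matches: 3

3


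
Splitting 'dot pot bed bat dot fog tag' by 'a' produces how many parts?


Splitting by 'a' breaks the string at each occurrence of the separator.
Text: 'dot pot bed bat dot fog tag'
Parts after split:
  Part 1: 'dot pot bed b'
  Part 2: 't dot fog t'
  Part 3: 'g'
Total parts: 3

3


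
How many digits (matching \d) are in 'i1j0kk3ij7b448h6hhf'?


\d matches any digit 0-9.
Scanning 'i1j0kk3ij7b448h6hhf':
  pos 1: '1' -> DIGIT
  pos 3: '0' -> DIGIT
  pos 6: '3' -> DIGIT
  pos 9: '7' -> DIGIT
  pos 11: '4' -> DIGIT
  pos 12: '4' -> DIGIT
  pos 13: '8' -> DIGIT
  pos 15: '6' -> DIGIT
Digits found: ['1', '0', '3', '7', '4', '4', '8', '6']
Total: 8

8


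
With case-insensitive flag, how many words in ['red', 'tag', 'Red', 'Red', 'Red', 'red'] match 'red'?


Case-insensitive matching: compare each word's lowercase form to 'red'.
  'red' -> lower='red' -> MATCH
  'tag' -> lower='tag' -> no
  'Red' -> lower='red' -> MATCH
  'Red' -> lower='red' -> MATCH
  'Red' -> lower='red' -> MATCH
  'red' -> lower='red' -> MATCH
Matches: ['red', 'Red', 'Red', 'Red', 'red']
Count: 5

5


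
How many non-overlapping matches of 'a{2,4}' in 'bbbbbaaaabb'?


Pattern 'a{2,4}' matches between 2 and 4 consecutive a's (greedy).
String: 'bbbbbaaaabb'
Finding runs of a's and applying greedy matching:
  Run at pos 5: 'aaaa' (length 4)
Matches: ['aaaa']
Count: 1

1


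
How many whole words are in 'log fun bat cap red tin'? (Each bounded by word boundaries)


Word boundaries (\b) mark the start/end of each word.
Text: 'log fun bat cap red tin'
Splitting by whitespace:
  Word 1: 'log'
  Word 2: 'fun'
  Word 3: 'bat'
  Word 4: 'cap'
  Word 5: 'red'
  Word 6: 'tin'
Total whole words: 6

6


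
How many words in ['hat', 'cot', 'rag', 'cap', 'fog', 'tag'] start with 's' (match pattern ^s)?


Pattern ^s anchors to start of word. Check which words begin with 's':
  'hat' -> no
  'cot' -> no
  'rag' -> no
  'cap' -> no
  'fog' -> no
  'tag' -> no
Matching words: []
Count: 0

0


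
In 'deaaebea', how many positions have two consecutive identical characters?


Looking for consecutive identical characters in 'deaaebea':
  pos 0-1: 'd' vs 'e' -> different
  pos 1-2: 'e' vs 'a' -> different
  pos 2-3: 'a' vs 'a' -> MATCH ('aa')
  pos 3-4: 'a' vs 'e' -> different
  pos 4-5: 'e' vs 'b' -> different
  pos 5-6: 'b' vs 'e' -> different
  pos 6-7: 'e' vs 'a' -> different
Consecutive identical pairs: ['aa']
Count: 1

1


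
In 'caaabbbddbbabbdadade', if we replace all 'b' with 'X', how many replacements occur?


re.sub('b', 'X', text) replaces every occurrence of 'b' with 'X'.
Text: 'caaabbbddbbabbdadade'
Scanning for 'b':
  pos 4: 'b' -> replacement #1
  pos 5: 'b' -> replacement #2
  pos 6: 'b' -> replacement #3
  pos 9: 'b' -> replacement #4
  pos 10: 'b' -> replacement #5
  pos 12: 'b' -> replacement #6
  pos 13: 'b' -> replacement #7
Total replacements: 7

7


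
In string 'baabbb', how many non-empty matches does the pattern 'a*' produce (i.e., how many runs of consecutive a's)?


Pattern 'a*' matches zero or more a's. We want non-empty runs of consecutive a's.
String: 'baabbb'
Walking through the string to find runs of a's:
  Run 1: positions 1-2 -> 'aa'
Non-empty runs found: ['aa']
Count: 1

1


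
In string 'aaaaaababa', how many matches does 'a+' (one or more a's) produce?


Pattern 'a+' matches one or more consecutive a's.
String: 'aaaaaababa'
Scanning for runs of a:
  Match 1: 'aaaaaa' (length 6)
  Match 2: 'a' (length 1)
  Match 3: 'a' (length 1)
Total matches: 3

3


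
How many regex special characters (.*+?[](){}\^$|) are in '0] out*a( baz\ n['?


Regex special characters are: . * + ? [ ] ( ) { } \ ^ $ |
Scanning '0] out*a( baz\ n[':
  pos 1: ']' -> SPECIAL
  pos 6: '*' -> SPECIAL
  pos 8: '(' -> SPECIAL
  pos 13: '\' -> SPECIAL
  pos 16: '[' -> SPECIAL
Special chars found: [']', '*', '(', '\\', '[']
Total: 5

5


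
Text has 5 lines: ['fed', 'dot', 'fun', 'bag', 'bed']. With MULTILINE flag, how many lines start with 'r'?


With MULTILINE flag, ^ matches the start of each line.
Lines: ['fed', 'dot', 'fun', 'bag', 'bed']
Checking which lines start with 'r':
  Line 1: 'fed' -> no
  Line 2: 'dot' -> no
  Line 3: 'fun' -> no
  Line 4: 'bag' -> no
  Line 5: 'bed' -> no
Matching lines: []
Count: 0

0


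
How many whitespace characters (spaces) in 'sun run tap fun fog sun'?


\s matches whitespace characters (spaces, tabs, etc.).
Text: 'sun run tap fun fog sun'
This text has 6 words separated by spaces.
Number of spaces = number of words - 1 = 6 - 1 = 5

5


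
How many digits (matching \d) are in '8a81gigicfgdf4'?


\d matches any digit 0-9.
Scanning '8a81gigicfgdf4':
  pos 0: '8' -> DIGIT
  pos 2: '8' -> DIGIT
  pos 3: '1' -> DIGIT
  pos 13: '4' -> DIGIT
Digits found: ['8', '8', '1', '4']
Total: 4

4


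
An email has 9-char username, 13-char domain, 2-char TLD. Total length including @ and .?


An email address has format: username@domain.tld
Username length: 9
'@' character: 1
Domain length: 13
'.' character: 1
TLD length: 2
Total = 9 + 1 + 13 + 1 + 2 = 26

26


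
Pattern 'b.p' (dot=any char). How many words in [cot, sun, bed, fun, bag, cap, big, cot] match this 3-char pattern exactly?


Pattern 'b.p' means: starts with 'b', any single char, ends with 'p'.
Checking each word (must be exactly 3 chars):
  'cot' (len=3): no
  'sun' (len=3): no
  'bed' (len=3): no
  'fun' (len=3): no
  'bag' (len=3): no
  'cap' (len=3): no
  'big' (len=3): no
  'cot' (len=3): no
Matching words: []
Total: 0

0


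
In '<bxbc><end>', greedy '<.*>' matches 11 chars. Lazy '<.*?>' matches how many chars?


Greedy '<.*>' tries to match as MUCH as possible.
Lazy '<.*?>' tries to match as LITTLE as possible.

String: '<bxbc><end>'
Greedy '<.*>' starts at first '<' and extends to the LAST '>': '<bxbc><end>' (11 chars)
Lazy '<.*?>' starts at first '<' and stops at the FIRST '>': '<bxbc>' (6 chars)

6


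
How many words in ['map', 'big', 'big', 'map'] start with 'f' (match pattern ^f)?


Pattern ^f anchors to start of word. Check which words begin with 'f':
  'map' -> no
  'big' -> no
  'big' -> no
  'map' -> no
Matching words: []
Count: 0

0


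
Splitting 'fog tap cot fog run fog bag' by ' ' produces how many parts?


Splitting by ' ' breaks the string at each occurrence of the separator.
Text: 'fog tap cot fog run fog bag'
Parts after split:
  Part 1: 'fog'
  Part 2: 'tap'
  Part 3: 'cot'
  Part 4: 'fog'
  Part 5: 'run'
  Part 6: 'fog'
  Part 7: 'bag'
Total parts: 7

7


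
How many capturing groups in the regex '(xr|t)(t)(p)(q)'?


To count capturing groups, count each '(' that starts a group.
Pattern: '(xr|t)(t)(p)(q)'
Walking through the pattern:
  Position 0: '(' -> group #1
  Position 6: '(' -> group #2
  Position 9: '(' -> group #3
  Position 12: '(' -> group #4
Total capturing groups: 4

4


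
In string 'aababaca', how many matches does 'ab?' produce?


Pattern 'ab?' matches 'a' optionally followed by 'b'.
String: 'aababaca'
Scanning left to right for 'a' then checking next char:
  Match 1: 'a' (a not followed by b)
  Match 2: 'ab' (a followed by b)
  Match 3: 'ab' (a followed by b)
  Match 4: 'a' (a not followed by b)
  Match 5: 'a' (a not followed by b)
Total matches: 5

5


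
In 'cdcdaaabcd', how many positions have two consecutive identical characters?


Looking for consecutive identical characters in 'cdcdaaabcd':
  pos 0-1: 'c' vs 'd' -> different
  pos 1-2: 'd' vs 'c' -> different
  pos 2-3: 'c' vs 'd' -> different
  pos 3-4: 'd' vs 'a' -> different
  pos 4-5: 'a' vs 'a' -> MATCH ('aa')
  pos 5-6: 'a' vs 'a' -> MATCH ('aa')
  pos 6-7: 'a' vs 'b' -> different
  pos 7-8: 'b' vs 'c' -> different
  pos 8-9: 'c' vs 'd' -> different
Consecutive identical pairs: ['aa', 'aa']
Count: 2

2


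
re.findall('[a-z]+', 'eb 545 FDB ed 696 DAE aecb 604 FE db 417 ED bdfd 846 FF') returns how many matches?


Pattern '[a-z]+' finds one or more lowercase letters.
Text: 'eb 545 FDB ed 696 DAE aecb 604 FE db 417 ED bdfd 846 FF'
Scanning for matches:
  Match 1: 'eb'
  Match 2: 'ed'
  Match 3: 'aecb'
  Match 4: 'db'
  Match 5: 'bdfd'
Total matches: 5

5


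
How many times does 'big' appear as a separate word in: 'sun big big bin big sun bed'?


Scanning each word for exact match 'big':
  Word 1: 'sun' -> no
  Word 2: 'big' -> MATCH
  Word 3: 'big' -> MATCH
  Word 4: 'bin' -> no
  Word 5: 'big' -> MATCH
  Word 6: 'sun' -> no
  Word 7: 'bed' -> no
Total matches: 3

3


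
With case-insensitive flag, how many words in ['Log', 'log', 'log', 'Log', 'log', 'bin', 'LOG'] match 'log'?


Case-insensitive matching: compare each word's lowercase form to 'log'.
  'Log' -> lower='log' -> MATCH
  'log' -> lower='log' -> MATCH
  'log' -> lower='log' -> MATCH
  'Log' -> lower='log' -> MATCH
  'log' -> lower='log' -> MATCH
  'bin' -> lower='bin' -> no
  'LOG' -> lower='log' -> MATCH
Matches: ['Log', 'log', 'log', 'Log', 'log', 'LOG']
Count: 6

6


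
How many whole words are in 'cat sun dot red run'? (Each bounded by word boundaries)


Word boundaries (\b) mark the start/end of each word.
Text: 'cat sun dot red run'
Splitting by whitespace:
  Word 1: 'cat'
  Word 2: 'sun'
  Word 3: 'dot'
  Word 4: 'red'
  Word 5: 'run'
Total whole words: 5

5


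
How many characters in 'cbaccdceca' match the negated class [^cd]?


Negated class [^cd] matches any char NOT in {c, d}
Scanning 'cbaccdceca':
  pos 0: 'c' -> no (excluded)
  pos 1: 'b' -> MATCH
  pos 2: 'a' -> MATCH
  pos 3: 'c' -> no (excluded)
  pos 4: 'c' -> no (excluded)
  pos 5: 'd' -> no (excluded)
  pos 6: 'c' -> no (excluded)
  pos 7: 'e' -> MATCH
  pos 8: 'c' -> no (excluded)
  pos 9: 'a' -> MATCH
Total matches: 4

4


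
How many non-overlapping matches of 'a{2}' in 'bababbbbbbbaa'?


Pattern 'a{2}' matches exactly 2 consecutive a's (greedy, non-overlapping).
String: 'bababbbbbbbaa'
Scanning for runs of a's:
  Run at pos 1: 'a' (length 1) -> 0 match(es)
  Run at pos 3: 'a' (length 1) -> 0 match(es)
  Run at pos 11: 'aa' (length 2) -> 1 match(es)
Matches found: ['aa']
Total: 1

1


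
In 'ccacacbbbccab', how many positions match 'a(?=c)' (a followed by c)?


Lookahead 'a(?=c)' matches 'a' only when followed by 'c'.
String: 'ccacacbbbccab'
Checking each position where char is 'a':
  pos 2: 'a' -> MATCH (next='c')
  pos 4: 'a' -> MATCH (next='c')
  pos 11: 'a' -> no (next='b')
Matching positions: [2, 4]
Count: 2

2


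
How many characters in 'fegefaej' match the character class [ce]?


Character class [ce] matches any of: {c, e}
Scanning string 'fegefaej' character by character:
  pos 0: 'f' -> no
  pos 1: 'e' -> MATCH
  pos 2: 'g' -> no
  pos 3: 'e' -> MATCH
  pos 4: 'f' -> no
  pos 5: 'a' -> no
  pos 6: 'e' -> MATCH
  pos 7: 'j' -> no
Total matches: 3

3


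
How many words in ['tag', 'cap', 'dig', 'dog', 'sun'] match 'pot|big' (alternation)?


Alternation 'pot|big' matches either 'pot' or 'big'.
Checking each word:
  'tag' -> no
  'cap' -> no
  'dig' -> no
  'dog' -> no
  'sun' -> no
Matches: []
Count: 0

0


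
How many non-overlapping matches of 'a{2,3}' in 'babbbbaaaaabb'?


Pattern 'a{2,3}' matches between 2 and 3 consecutive a's (greedy).
String: 'babbbbaaaaabb'
Finding runs of a's and applying greedy matching:
  Run at pos 1: 'a' (length 1)
  Run at pos 6: 'aaaaa' (length 5)
Matches: ['aaa', 'aa']
Count: 2

2


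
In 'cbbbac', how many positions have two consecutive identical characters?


Looking for consecutive identical characters in 'cbbbac':
  pos 0-1: 'c' vs 'b' -> different
  pos 1-2: 'b' vs 'b' -> MATCH ('bb')
  pos 2-3: 'b' vs 'b' -> MATCH ('bb')
  pos 3-4: 'b' vs 'a' -> different
  pos 4-5: 'a' vs 'c' -> different
Consecutive identical pairs: ['bb', 'bb']
Count: 2

2


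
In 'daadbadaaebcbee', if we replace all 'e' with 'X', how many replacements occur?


re.sub('e', 'X', text) replaces every occurrence of 'e' with 'X'.
Text: 'daadbadaaebcbee'
Scanning for 'e':
  pos 9: 'e' -> replacement #1
  pos 13: 'e' -> replacement #2
  pos 14: 'e' -> replacement #3
Total replacements: 3

3


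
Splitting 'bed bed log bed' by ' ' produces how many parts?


Splitting by ' ' breaks the string at each occurrence of the separator.
Text: 'bed bed log bed'
Parts after split:
  Part 1: 'bed'
  Part 2: 'bed'
  Part 3: 'log'
  Part 4: 'bed'
Total parts: 4

4


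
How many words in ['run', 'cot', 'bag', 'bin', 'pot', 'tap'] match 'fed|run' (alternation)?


Alternation 'fed|run' matches either 'fed' or 'run'.
Checking each word:
  'run' -> MATCH
  'cot' -> no
  'bag' -> no
  'bin' -> no
  'pot' -> no
  'tap' -> no
Matches: ['run']
Count: 1

1


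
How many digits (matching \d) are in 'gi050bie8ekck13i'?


\d matches any digit 0-9.
Scanning 'gi050bie8ekck13i':
  pos 2: '0' -> DIGIT
  pos 3: '5' -> DIGIT
  pos 4: '0' -> DIGIT
  pos 8: '8' -> DIGIT
  pos 13: '1' -> DIGIT
  pos 14: '3' -> DIGIT
Digits found: ['0', '5', '0', '8', '1', '3']
Total: 6

6


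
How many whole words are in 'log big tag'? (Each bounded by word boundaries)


Word boundaries (\b) mark the start/end of each word.
Text: 'log big tag'
Splitting by whitespace:
  Word 1: 'log'
  Word 2: 'big'
  Word 3: 'tag'
Total whole words: 3

3


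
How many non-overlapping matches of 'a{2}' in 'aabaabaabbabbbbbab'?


Pattern 'a{2}' matches exactly 2 consecutive a's (greedy, non-overlapping).
String: 'aabaabaabbabbbbbab'
Scanning for runs of a's:
  Run at pos 0: 'aa' (length 2) -> 1 match(es)
  Run at pos 3: 'aa' (length 2) -> 1 match(es)
  Run at pos 6: 'aa' (length 2) -> 1 match(es)
  Run at pos 10: 'a' (length 1) -> 0 match(es)
  Run at pos 16: 'a' (length 1) -> 0 match(es)
Matches found: ['aa', 'aa', 'aa']
Total: 3

3


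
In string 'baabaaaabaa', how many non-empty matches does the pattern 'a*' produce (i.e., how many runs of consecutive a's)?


Pattern 'a*' matches zero or more a's. We want non-empty runs of consecutive a's.
String: 'baabaaaabaa'
Walking through the string to find runs of a's:
  Run 1: positions 1-2 -> 'aa'
  Run 2: positions 4-7 -> 'aaaa'
  Run 3: positions 9-10 -> 'aa'
Non-empty runs found: ['aa', 'aaaa', 'aa']
Count: 3

3


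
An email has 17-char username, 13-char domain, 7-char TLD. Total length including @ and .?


An email address has format: username@domain.tld
Username length: 17
'@' character: 1
Domain length: 13
'.' character: 1
TLD length: 7
Total = 17 + 1 + 13 + 1 + 7 = 39

39


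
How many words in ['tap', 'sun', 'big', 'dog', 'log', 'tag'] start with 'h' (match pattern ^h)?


Pattern ^h anchors to start of word. Check which words begin with 'h':
  'tap' -> no
  'sun' -> no
  'big' -> no
  'dog' -> no
  'log' -> no
  'tag' -> no
Matching words: []
Count: 0

0


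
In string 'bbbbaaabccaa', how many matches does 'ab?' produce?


Pattern 'ab?' matches 'a' optionally followed by 'b'.
String: 'bbbbaaabccaa'
Scanning left to right for 'a' then checking next char:
  Match 1: 'a' (a not followed by b)
  Match 2: 'a' (a not followed by b)
  Match 3: 'ab' (a followed by b)
  Match 4: 'a' (a not followed by b)
  Match 5: 'a' (a not followed by b)
Total matches: 5

5


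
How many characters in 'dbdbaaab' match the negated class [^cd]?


Negated class [^cd] matches any char NOT in {c, d}
Scanning 'dbdbaaab':
  pos 0: 'd' -> no (excluded)
  pos 1: 'b' -> MATCH
  pos 2: 'd' -> no (excluded)
  pos 3: 'b' -> MATCH
  pos 4: 'a' -> MATCH
  pos 5: 'a' -> MATCH
  pos 6: 'a' -> MATCH
  pos 7: 'b' -> MATCH
Total matches: 6

6


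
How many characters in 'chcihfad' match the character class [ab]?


Character class [ab] matches any of: {a, b}
Scanning string 'chcihfad' character by character:
  pos 0: 'c' -> no
  pos 1: 'h' -> no
  pos 2: 'c' -> no
  pos 3: 'i' -> no
  pos 4: 'h' -> no
  pos 5: 'f' -> no
  pos 6: 'a' -> MATCH
  pos 7: 'd' -> no
Total matches: 1

1


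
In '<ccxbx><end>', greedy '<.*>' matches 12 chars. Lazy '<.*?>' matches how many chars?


Greedy '<.*>' tries to match as MUCH as possible.
Lazy '<.*?>' tries to match as LITTLE as possible.

String: '<ccxbx><end>'
Greedy '<.*>' starts at first '<' and extends to the LAST '>': '<ccxbx><end>' (12 chars)
Lazy '<.*?>' starts at first '<' and stops at the FIRST '>': '<ccxbx>' (7 chars)

7


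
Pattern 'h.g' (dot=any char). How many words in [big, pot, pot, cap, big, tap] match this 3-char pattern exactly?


Pattern 'h.g' means: starts with 'h', any single char, ends with 'g'.
Checking each word (must be exactly 3 chars):
  'big' (len=3): no
  'pot' (len=3): no
  'pot' (len=3): no
  'cap' (len=3): no
  'big' (len=3): no
  'tap' (len=3): no
Matching words: []
Total: 0

0


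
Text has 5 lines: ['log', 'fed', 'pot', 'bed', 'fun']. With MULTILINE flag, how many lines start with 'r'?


With MULTILINE flag, ^ matches the start of each line.
Lines: ['log', 'fed', 'pot', 'bed', 'fun']
Checking which lines start with 'r':
  Line 1: 'log' -> no
  Line 2: 'fed' -> no
  Line 3: 'pot' -> no
  Line 4: 'bed' -> no
  Line 5: 'fun' -> no
Matching lines: []
Count: 0

0


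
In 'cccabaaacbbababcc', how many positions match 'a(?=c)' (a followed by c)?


Lookahead 'a(?=c)' matches 'a' only when followed by 'c'.
String: 'cccabaaacbbababcc'
Checking each position where char is 'a':
  pos 3: 'a' -> no (next='b')
  pos 5: 'a' -> no (next='a')
  pos 6: 'a' -> no (next='a')
  pos 7: 'a' -> MATCH (next='c')
  pos 11: 'a' -> no (next='b')
  pos 13: 'a' -> no (next='b')
Matching positions: [7]
Count: 1

1


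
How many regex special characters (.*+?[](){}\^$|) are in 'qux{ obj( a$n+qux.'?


Regex special characters are: . * + ? [ ] ( ) { } \ ^ $ |
Scanning 'qux{ obj( a$n+qux.':
  pos 3: '{' -> SPECIAL
  pos 8: '(' -> SPECIAL
  pos 11: '$' -> SPECIAL
  pos 13: '+' -> SPECIAL
  pos 17: '.' -> SPECIAL
Special chars found: ['{', '(', '$', '+', '.']
Total: 5

5


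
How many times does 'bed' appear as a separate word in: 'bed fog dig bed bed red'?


Scanning each word for exact match 'bed':
  Word 1: 'bed' -> MATCH
  Word 2: 'fog' -> no
  Word 3: 'dig' -> no
  Word 4: 'bed' -> MATCH
  Word 5: 'bed' -> MATCH
  Word 6: 'red' -> no
Total matches: 3

3


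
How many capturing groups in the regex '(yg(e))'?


To count capturing groups, count each '(' that starts a group.
Pattern: '(yg(e))'
Walking through the pattern:
  Position 0: '(' -> group #1
  Position 3: '(' -> group #2
Total capturing groups: 2

2


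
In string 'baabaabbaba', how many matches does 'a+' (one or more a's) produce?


Pattern 'a+' matches one or more consecutive a's.
String: 'baabaabbaba'
Scanning for runs of a:
  Match 1: 'aa' (length 2)
  Match 2: 'aa' (length 2)
  Match 3: 'a' (length 1)
  Match 4: 'a' (length 1)
Total matches: 4

4


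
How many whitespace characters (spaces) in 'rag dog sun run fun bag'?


\s matches whitespace characters (spaces, tabs, etc.).
Text: 'rag dog sun run fun bag'
This text has 6 words separated by spaces.
Number of spaces = number of words - 1 = 6 - 1 = 5

5


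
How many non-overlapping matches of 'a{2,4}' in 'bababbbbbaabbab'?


Pattern 'a{2,4}' matches between 2 and 4 consecutive a's (greedy).
String: 'bababbbbbaabbab'
Finding runs of a's and applying greedy matching:
  Run at pos 1: 'a' (length 1)
  Run at pos 3: 'a' (length 1)
  Run at pos 9: 'aa' (length 2)
  Run at pos 13: 'a' (length 1)
Matches: ['aa']
Count: 1

1


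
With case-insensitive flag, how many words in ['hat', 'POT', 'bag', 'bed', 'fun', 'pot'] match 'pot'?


Case-insensitive matching: compare each word's lowercase form to 'pot'.
  'hat' -> lower='hat' -> no
  'POT' -> lower='pot' -> MATCH
  'bag' -> lower='bag' -> no
  'bed' -> lower='bed' -> no
  'fun' -> lower='fun' -> no
  'pot' -> lower='pot' -> MATCH
Matches: ['POT', 'pot']
Count: 2

2


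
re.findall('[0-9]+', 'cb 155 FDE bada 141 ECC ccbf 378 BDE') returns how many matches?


Pattern '[0-9]+' finds one or more digits.
Text: 'cb 155 FDE bada 141 ECC ccbf 378 BDE'
Scanning for matches:
  Match 1: '155'
  Match 2: '141'
  Match 3: '378'
Total matches: 3

3


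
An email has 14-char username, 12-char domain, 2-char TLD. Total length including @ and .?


An email address has format: username@domain.tld
Username length: 14
'@' character: 1
Domain length: 12
'.' character: 1
TLD length: 2
Total = 14 + 1 + 12 + 1 + 2 = 30

30


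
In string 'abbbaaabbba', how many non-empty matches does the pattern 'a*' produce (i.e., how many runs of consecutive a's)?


Pattern 'a*' matches zero or more a's. We want non-empty runs of consecutive a's.
String: 'abbbaaabbba'
Walking through the string to find runs of a's:
  Run 1: positions 0-0 -> 'a'
  Run 2: positions 4-6 -> 'aaa'
  Run 3: positions 10-10 -> 'a'
Non-empty runs found: ['a', 'aaa', 'a']
Count: 3

3


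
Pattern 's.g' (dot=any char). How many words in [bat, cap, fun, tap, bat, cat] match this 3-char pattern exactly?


Pattern 's.g' means: starts with 's', any single char, ends with 'g'.
Checking each word (must be exactly 3 chars):
  'bat' (len=3): no
  'cap' (len=3): no
  'fun' (len=3): no
  'tap' (len=3): no
  'bat' (len=3): no
  'cat' (len=3): no
Matching words: []
Total: 0

0


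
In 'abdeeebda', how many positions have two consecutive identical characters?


Looking for consecutive identical characters in 'abdeeebda':
  pos 0-1: 'a' vs 'b' -> different
  pos 1-2: 'b' vs 'd' -> different
  pos 2-3: 'd' vs 'e' -> different
  pos 3-4: 'e' vs 'e' -> MATCH ('ee')
  pos 4-5: 'e' vs 'e' -> MATCH ('ee')
  pos 5-6: 'e' vs 'b' -> different
  pos 6-7: 'b' vs 'd' -> different
  pos 7-8: 'd' vs 'a' -> different
Consecutive identical pairs: ['ee', 'ee']
Count: 2

2


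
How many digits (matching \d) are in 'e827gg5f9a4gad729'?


\d matches any digit 0-9.
Scanning 'e827gg5f9a4gad729':
  pos 1: '8' -> DIGIT
  pos 2: '2' -> DIGIT
  pos 3: '7' -> DIGIT
  pos 6: '5' -> DIGIT
  pos 8: '9' -> DIGIT
  pos 10: '4' -> DIGIT
  pos 14: '7' -> DIGIT
  pos 15: '2' -> DIGIT
  pos 16: '9' -> DIGIT
Digits found: ['8', '2', '7', '5', '9', '4', '7', '2', '9']
Total: 9

9


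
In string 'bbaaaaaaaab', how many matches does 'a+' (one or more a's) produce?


Pattern 'a+' matches one or more consecutive a's.
String: 'bbaaaaaaaab'
Scanning for runs of a:
  Match 1: 'aaaaaaaa' (length 8)
Total matches: 1

1


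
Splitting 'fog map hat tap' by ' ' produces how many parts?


Splitting by ' ' breaks the string at each occurrence of the separator.
Text: 'fog map hat tap'
Parts after split:
  Part 1: 'fog'
  Part 2: 'map'
  Part 3: 'hat'
  Part 4: 'tap'
Total parts: 4

4


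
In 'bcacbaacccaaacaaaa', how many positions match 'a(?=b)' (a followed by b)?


Lookahead 'a(?=b)' matches 'a' only when followed by 'b'.
String: 'bcacbaacccaaacaaaa'
Checking each position where char is 'a':
  pos 2: 'a' -> no (next='c')
  pos 5: 'a' -> no (next='a')
  pos 6: 'a' -> no (next='c')
  pos 10: 'a' -> no (next='a')
  pos 11: 'a' -> no (next='a')
  pos 12: 'a' -> no (next='c')
  pos 14: 'a' -> no (next='a')
  pos 15: 'a' -> no (next='a')
  pos 16: 'a' -> no (next='a')
Matching positions: []
Count: 0

0


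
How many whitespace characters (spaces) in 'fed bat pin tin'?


\s matches whitespace characters (spaces, tabs, etc.).
Text: 'fed bat pin tin'
This text has 4 words separated by spaces.
Number of spaces = number of words - 1 = 4 - 1 = 3

3


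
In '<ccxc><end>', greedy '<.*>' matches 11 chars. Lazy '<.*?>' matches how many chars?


Greedy '<.*>' tries to match as MUCH as possible.
Lazy '<.*?>' tries to match as LITTLE as possible.

String: '<ccxc><end>'
Greedy '<.*>' starts at first '<' and extends to the LAST '>': '<ccxc><end>' (11 chars)
Lazy '<.*?>' starts at first '<' and stops at the FIRST '>': '<ccxc>' (6 chars)

6


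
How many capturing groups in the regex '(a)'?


To count capturing groups, count each '(' that starts a group.
Pattern: '(a)'
Walking through the pattern:
  Position 0: '(' -> group #1
Total capturing groups: 1

1


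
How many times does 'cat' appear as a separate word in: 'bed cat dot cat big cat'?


Scanning each word for exact match 'cat':
  Word 1: 'bed' -> no
  Word 2: 'cat' -> MATCH
  Word 3: 'dot' -> no
  Word 4: 'cat' -> MATCH
  Word 5: 'big' -> no
  Word 6: 'cat' -> MATCH
Total matches: 3

3


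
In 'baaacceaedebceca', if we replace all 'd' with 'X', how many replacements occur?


re.sub('d', 'X', text) replaces every occurrence of 'd' with 'X'.
Text: 'baaacceaedebceca'
Scanning for 'd':
  pos 9: 'd' -> replacement #1
Total replacements: 1

1


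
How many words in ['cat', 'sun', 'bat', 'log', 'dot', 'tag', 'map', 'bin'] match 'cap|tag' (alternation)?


Alternation 'cap|tag' matches either 'cap' or 'tag'.
Checking each word:
  'cat' -> no
  'sun' -> no
  'bat' -> no
  'log' -> no
  'dot' -> no
  'tag' -> MATCH
  'map' -> no
  'bin' -> no
Matches: ['tag']
Count: 1

1
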